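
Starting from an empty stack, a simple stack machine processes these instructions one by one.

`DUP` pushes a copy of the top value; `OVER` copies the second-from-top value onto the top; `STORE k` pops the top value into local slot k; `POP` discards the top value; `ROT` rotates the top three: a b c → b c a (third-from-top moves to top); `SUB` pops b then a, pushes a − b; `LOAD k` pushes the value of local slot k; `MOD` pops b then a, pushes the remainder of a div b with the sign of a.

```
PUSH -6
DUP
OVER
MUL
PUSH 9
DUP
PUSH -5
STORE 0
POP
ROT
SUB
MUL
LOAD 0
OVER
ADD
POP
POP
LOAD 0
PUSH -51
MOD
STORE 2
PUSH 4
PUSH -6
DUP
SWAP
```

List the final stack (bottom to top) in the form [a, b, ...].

PUSH -6  → -6
DUP      → -6 -6
OVER     → -6 -6 -6
MUL      → -6 36
PUSH 9   → -6 36 9
DUP      → -6 36 9 9
PUSH -5  → -6 36 9 9 -5
STORE 0  → -6 36 9 9
POP      → -6 36 9
ROT      → 36 9 -6
SUB      → 36 15
MUL      → 540
LOAD 0   → 540 -5
OVER     → 540 -5 540
ADD      → 540 535
POP      → 540
POP      → (empty)
LOAD 0   → -5
PUSH -51 → -5 -51
MOD      → -5
STORE 2  → (empty)
PUSH 4   → 4
PUSH -6  → 4 -6
DUP      → 4 -6 -6
SWAP     → 4 -6 -6

[4, -6, -6]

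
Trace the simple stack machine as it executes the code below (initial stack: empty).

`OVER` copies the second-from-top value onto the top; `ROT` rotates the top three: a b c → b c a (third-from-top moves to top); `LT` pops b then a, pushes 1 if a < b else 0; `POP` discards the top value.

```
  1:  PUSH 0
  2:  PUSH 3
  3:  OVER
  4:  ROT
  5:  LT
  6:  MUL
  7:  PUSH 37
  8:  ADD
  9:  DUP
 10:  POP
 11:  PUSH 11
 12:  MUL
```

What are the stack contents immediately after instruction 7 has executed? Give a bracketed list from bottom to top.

[0, 37]

PUSH 0   [0]
PUSH 3   [0, 3]
OVER     [0, 3, 0]
ROT      [3, 0, 0]
LT       [3, 0]
MUL      [0]
PUSH 37  [0, 37]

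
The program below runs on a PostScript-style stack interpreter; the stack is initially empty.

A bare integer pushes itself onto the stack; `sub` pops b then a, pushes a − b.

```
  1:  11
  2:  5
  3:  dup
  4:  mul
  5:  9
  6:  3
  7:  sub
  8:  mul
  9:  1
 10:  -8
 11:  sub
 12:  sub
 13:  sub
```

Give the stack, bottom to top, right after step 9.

11   [11]
5    [11, 5]
dup  [11, 5, 5]
mul  [11, 25]
9    [11, 25, 9]
3    [11, 25, 9, 3]
sub  [11, 25, 6]
mul  [11, 150]
1    [11, 150, 1]

[11, 150, 1]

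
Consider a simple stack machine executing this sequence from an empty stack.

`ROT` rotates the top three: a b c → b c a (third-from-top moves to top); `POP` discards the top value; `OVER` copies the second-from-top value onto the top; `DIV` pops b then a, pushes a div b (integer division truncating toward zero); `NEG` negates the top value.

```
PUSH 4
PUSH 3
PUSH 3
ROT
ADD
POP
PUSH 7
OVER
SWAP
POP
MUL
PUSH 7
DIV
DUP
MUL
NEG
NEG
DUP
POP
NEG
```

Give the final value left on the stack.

PUSH 4 : [4]
PUSH 3 : [4, 3]
PUSH 3 : [4, 3, 3]
ROT    : [3, 3, 4]
ADD    : [3, 7]
POP    : [3]
PUSH 7 : [3, 7]
OVER   : [3, 7, 3]
SWAP   : [3, 3, 7]
POP    : [3, 3]
MUL    : [9]
PUSH 7 : [9, 7]
DIV    : [1]
DUP    : [1, 1]
MUL    : [1]
NEG    : [-1]
NEG    : [1]
DUP    : [1, 1]
POP    : [1]
NEG    : [-1]

-1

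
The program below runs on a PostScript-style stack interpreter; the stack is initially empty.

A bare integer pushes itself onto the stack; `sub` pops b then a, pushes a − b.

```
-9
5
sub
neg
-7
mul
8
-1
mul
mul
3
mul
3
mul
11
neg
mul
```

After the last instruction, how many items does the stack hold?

-9  → [-9]
5   → [-9, 5]
sub → [-14]
neg → [14]
-7  → [14, -7]
mul → [-98]
8   → [-98, 8]
-1  → [-98, 8, -1]
mul → [-98, -8]
mul → [784]
3   → [784, 3]
mul → [2352]
3   → [2352, 3]
mul → [7056]
11  → [7056, 11]
neg → [7056, -11]
mul → [-77616]

1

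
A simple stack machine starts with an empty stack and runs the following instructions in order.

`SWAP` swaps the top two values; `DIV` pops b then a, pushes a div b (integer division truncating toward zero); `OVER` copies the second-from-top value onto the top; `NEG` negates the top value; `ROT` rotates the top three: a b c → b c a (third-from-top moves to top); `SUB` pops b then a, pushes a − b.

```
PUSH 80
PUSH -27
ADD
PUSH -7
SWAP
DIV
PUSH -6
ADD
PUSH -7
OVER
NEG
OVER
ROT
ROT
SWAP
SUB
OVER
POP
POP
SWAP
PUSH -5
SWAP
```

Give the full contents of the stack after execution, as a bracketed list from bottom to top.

[-7, -5, -6]

PUSH 80  -> 80
PUSH -27 -> 80 -27
ADD      -> 53
PUSH -7  -> 53 -7
SWAP     -> -7 53
DIV      -> 0
PUSH -6  -> 0 -6
ADD      -> -6
PUSH -7  -> -6 -7
OVER     -> -6 -7 -6
NEG      -> -6 -7 6
OVER     -> -6 -7 6 -7
ROT      -> -6 6 -7 -7
ROT      -> -6 -7 -7 6
SWAP     -> -6 -7 6 -7
SUB      -> -6 -7 13
OVER     -> -6 -7 13 -7
POP      -> -6 -7 13
POP      -> -6 -7
SWAP     -> -7 -6
PUSH -5  -> -7 -6 -5
SWAP     -> -7 -5 -6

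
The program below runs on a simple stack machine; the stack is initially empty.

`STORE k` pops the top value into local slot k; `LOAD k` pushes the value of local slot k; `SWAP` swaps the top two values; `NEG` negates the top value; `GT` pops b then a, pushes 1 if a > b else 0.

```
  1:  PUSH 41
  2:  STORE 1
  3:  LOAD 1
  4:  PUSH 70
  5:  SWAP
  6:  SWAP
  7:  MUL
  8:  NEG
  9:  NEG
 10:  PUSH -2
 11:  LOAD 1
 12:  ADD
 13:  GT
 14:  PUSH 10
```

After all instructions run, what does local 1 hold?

PUSH 41  41
STORE 1  (empty)
LOAD 1   41
PUSH 70  41 70
SWAP     70 41
SWAP     41 70
MUL      2870
NEG      -2870
NEG      2870
PUSH -2  2870 -2
LOAD 1   2870 -2 41
ADD      2870 39
GT       1
PUSH 10  1 10

41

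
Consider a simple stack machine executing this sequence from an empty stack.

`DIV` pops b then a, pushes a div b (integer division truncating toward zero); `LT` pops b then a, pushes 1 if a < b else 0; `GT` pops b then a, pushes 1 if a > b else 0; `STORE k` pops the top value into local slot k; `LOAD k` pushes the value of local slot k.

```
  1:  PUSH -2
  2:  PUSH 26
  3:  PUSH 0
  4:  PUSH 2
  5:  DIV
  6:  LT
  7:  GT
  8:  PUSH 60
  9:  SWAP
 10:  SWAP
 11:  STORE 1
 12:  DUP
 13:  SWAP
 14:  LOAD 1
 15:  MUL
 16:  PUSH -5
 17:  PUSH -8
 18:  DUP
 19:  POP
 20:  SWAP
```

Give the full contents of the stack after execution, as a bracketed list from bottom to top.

PUSH -2 -> -2
PUSH 26 -> -2 26
PUSH 0  -> -2 26 0
PUSH 2  -> -2 26 0 2
DIV     -> -2 26 0
LT      -> -2 0
GT      -> 0
PUSH 60 -> 0 60
SWAP    -> 60 0
SWAP    -> 0 60
STORE 1 -> 0
DUP     -> 0 0
SWAP    -> 0 0
LOAD 1  -> 0 0 60
MUL     -> 0 0
PUSH -5 -> 0 0 -5
PUSH -8 -> 0 0 -5 -8
DUP     -> 0 0 -5 -8 -8
POP     -> 0 0 -5 -8
SWAP    -> 0 0 -8 -5

[0, 0, -8, -5]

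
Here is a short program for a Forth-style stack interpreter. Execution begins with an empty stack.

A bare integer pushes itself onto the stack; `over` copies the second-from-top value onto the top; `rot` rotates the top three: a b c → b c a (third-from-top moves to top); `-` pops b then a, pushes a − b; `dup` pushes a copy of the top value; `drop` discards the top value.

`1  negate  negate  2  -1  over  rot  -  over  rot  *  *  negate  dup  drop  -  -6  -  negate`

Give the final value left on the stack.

1      → [1]
negate → [-1]
negate → [1]
2      → [1, 2]
-1     → [1, 2, -1]
over   → [1, 2, -1, 2]
rot    → [1, -1, 2, 2]
-      → [1, -1, 0]
over   → [1, -1, 0, -1]
rot    → [1, 0, -1, -1]
*      → [1, 0, 1]
*      → [1, 0]
negate → [1, 0]
dup    → [1, 0, 0]
drop   → [1, 0]
-      → [1]
-6     → [1, -6]
-      → [7]
negate → [-7]

-7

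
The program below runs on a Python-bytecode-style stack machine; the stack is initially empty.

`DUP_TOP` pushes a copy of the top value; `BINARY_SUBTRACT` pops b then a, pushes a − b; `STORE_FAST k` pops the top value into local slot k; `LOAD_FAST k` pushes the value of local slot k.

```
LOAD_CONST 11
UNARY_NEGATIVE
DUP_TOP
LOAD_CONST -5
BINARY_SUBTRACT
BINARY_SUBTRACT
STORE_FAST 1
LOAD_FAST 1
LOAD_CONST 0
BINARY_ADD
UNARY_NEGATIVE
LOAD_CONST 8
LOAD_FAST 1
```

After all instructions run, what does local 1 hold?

LOAD_CONST 11    11
UNARY_NEGATIVE   -11
DUP_TOP          -11 -11
LOAD_CONST -5    -11 -11 -5
BINARY_SUBTRACT  -11 -6
BINARY_SUBTRACT  -5
STORE_FAST 1     (empty)
LOAD_FAST 1      -5
LOAD_CONST 0     -5 0
BINARY_ADD       -5
UNARY_NEGATIVE   5
LOAD_CONST 8     5 8
LOAD_FAST 1      5 8 -5

-5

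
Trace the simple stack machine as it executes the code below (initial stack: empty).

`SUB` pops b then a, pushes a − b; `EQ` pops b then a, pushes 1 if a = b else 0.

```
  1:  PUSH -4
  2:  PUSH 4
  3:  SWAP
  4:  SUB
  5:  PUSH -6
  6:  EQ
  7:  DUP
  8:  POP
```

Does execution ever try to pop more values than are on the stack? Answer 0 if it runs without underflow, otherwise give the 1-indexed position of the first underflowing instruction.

0

PUSH -4 : -4
PUSH 4  : -4 4
SWAP    : 4 -4
SUB     : 8
PUSH -6 : 8 -6
EQ      : 0
DUP     : 0 0
POP     : 0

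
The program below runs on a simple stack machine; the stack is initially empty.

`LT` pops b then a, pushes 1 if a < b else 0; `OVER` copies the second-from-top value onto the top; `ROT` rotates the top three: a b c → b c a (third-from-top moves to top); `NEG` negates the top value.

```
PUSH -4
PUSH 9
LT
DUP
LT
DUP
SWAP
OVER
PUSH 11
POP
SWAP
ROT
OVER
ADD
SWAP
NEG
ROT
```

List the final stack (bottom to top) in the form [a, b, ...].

PUSH -4 -> -4
PUSH 9  -> -4 9
LT      -> 1
DUP     -> 1 1
LT      -> 0
DUP     -> 0 0
SWAP    -> 0 0
OVER    -> 0 0 0
PUSH 11 -> 0 0 0 11
POP     -> 0 0 0
SWAP    -> 0 0 0
ROT     -> 0 0 0
OVER    -> 0 0 0 0
ADD     -> 0 0 0
SWAP    -> 0 0 0
NEG     -> 0 0 0
ROT     -> 0 0 0

[0, 0, 0]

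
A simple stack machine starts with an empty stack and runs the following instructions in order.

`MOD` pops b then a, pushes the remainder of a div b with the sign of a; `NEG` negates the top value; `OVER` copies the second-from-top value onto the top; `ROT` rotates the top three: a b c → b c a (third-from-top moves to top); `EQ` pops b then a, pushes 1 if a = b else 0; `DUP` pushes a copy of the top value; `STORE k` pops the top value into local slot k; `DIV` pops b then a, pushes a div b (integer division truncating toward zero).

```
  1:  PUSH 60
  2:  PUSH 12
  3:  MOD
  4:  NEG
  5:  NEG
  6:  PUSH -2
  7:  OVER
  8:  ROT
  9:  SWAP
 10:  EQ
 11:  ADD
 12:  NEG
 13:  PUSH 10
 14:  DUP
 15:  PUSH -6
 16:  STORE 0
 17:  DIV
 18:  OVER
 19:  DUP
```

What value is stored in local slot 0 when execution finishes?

PUSH 60 -> 60
PUSH 12 -> 60 12
MOD     -> 0
NEG     -> 0
NEG     -> 0
PUSH -2 -> 0 -2
OVER    -> 0 -2 0
ROT     -> -2 0 0
SWAP    -> -2 0 0
EQ      -> -2 1
ADD     -> -1
NEG     -> 1
PUSH 10 -> 1 10
DUP     -> 1 10 10
PUSH -6 -> 1 10 10 -6
STORE 0 -> 1 10 10
DIV     -> 1 1
OVER    -> 1 1 1
DUP     -> 1 1 1 1

-6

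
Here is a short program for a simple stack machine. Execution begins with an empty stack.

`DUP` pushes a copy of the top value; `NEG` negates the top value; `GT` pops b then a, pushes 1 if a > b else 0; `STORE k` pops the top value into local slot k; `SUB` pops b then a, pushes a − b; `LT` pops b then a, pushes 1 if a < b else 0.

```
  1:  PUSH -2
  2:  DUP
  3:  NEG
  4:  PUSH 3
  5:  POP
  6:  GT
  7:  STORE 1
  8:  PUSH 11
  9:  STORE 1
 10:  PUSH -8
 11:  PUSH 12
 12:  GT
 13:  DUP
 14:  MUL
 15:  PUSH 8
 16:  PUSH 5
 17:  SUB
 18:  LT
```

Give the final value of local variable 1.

PUSH -2 : -2
DUP     : -2 -2
NEG     : -2 2
PUSH 3  : -2 2 3
POP     : -2 2
GT      : 0
STORE 1 : (empty)
PUSH 11 : 11
STORE 1 : (empty)
PUSH -8 : -8
PUSH 12 : -8 12
GT      : 0
DUP     : 0 0
MUL     : 0
PUSH 8  : 0 8
PUSH 5  : 0 8 5
SUB     : 0 3
LT      : 1

11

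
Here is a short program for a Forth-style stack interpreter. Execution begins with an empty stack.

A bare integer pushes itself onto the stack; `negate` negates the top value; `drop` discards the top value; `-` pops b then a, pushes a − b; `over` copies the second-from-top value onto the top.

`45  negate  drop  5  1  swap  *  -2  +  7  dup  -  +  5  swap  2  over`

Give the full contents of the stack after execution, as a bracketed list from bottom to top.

[5, 3, 2, 3]

45     → [45]
negate → [-45]
drop   → []
5      → [5]
1      → [5, 1]
swap   → [1, 5]
*      → [5]
-2     → [5, -2]
+      → [3]
7      → [3, 7]
dup    → [3, 7, 7]
-      → [3, 0]
+      → [3]
5      → [3, 5]
swap   → [5, 3]
2      → [5, 3, 2]
over   → [5, 3, 2, 3]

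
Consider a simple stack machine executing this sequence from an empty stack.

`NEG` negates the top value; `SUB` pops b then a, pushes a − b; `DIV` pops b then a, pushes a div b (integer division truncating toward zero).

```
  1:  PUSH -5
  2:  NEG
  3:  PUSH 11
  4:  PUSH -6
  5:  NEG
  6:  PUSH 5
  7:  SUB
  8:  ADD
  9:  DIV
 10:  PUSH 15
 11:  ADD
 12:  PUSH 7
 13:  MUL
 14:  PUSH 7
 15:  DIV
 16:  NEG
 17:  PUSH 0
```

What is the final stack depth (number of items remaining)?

PUSH -5 -> [-5]
NEG     -> [5]
PUSH 11 -> [5, 11]
PUSH -6 -> [5, 11, -6]
NEG     -> [5, 11, 6]
PUSH 5  -> [5, 11, 6, 5]
SUB     -> [5, 11, 1]
ADD     -> [5, 12]
DIV     -> [0]
PUSH 15 -> [0, 15]
ADD     -> [15]
PUSH 7  -> [15, 7]
MUL     -> [105]
PUSH 7  -> [105, 7]
DIV     -> [15]
NEG     -> [-15]
PUSH 0  -> [-15, 0]

2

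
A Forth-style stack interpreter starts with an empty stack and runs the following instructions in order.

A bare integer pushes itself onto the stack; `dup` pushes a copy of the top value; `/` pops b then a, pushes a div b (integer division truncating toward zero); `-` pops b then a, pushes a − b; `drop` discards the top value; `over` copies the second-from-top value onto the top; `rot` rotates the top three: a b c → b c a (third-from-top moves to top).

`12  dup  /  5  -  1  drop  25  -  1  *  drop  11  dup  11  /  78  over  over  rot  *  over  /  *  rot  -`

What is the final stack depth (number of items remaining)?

12   -> [12]
dup  -> [12, 12]
/    -> [1]
5    -> [1, 5]
-    -> [-4]
1    -> [-4, 1]
drop -> [-4]
25   -> [-4, 25]
-    -> [-29]
1    -> [-29, 1]
*    -> [-29]
drop -> []
11   -> [11]
dup  -> [11, 11]
11   -> [11, 11, 11]
/    -> [11, 1]
78   -> [11, 1, 78]
over -> [11, 1, 78, 1]
over -> [11, 1, 78, 1, 78]
rot  -> [11, 1, 1, 78, 78]
*    -> [11, 1, 1, 6084]
over -> [11, 1, 1, 6084, 1]
/    -> [11, 1, 1, 6084]
*    -> [11, 1, 6084]
rot  -> [1, 6084, 11]
-    -> [1, 6073]

2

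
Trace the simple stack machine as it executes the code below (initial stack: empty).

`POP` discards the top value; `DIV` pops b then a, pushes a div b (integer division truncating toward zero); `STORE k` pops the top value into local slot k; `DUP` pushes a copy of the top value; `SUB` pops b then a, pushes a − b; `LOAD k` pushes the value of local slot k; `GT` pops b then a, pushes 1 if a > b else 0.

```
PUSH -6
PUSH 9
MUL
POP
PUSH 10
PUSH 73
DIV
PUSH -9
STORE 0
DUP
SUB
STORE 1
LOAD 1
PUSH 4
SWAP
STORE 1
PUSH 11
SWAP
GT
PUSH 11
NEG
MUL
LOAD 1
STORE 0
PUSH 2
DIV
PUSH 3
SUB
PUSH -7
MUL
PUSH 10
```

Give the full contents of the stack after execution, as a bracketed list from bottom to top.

PUSH -6  [-6]
PUSH 9   [-6, 9]
MUL      [-54]
POP      []
PUSH 10  [10]
PUSH 73  [10, 73]
DIV      [0]
PUSH -9  [0, -9]
STORE 0  [0]
DUP      [0, 0]
SUB      [0]
STORE 1  []
LOAD 1   [0]
PUSH 4   [0, 4]
SWAP     [4, 0]
STORE 1  [4]
PUSH 11  [4, 11]
SWAP     [11, 4]
GT       [1]
PUSH 11  [1, 11]
NEG      [1, -11]
MUL      [-11]
LOAD 1   [-11, 0]
STORE 0  [-11]
PUSH 2   [-11, 2]
DIV      [-5]
PUSH 3   [-5, 3]
SUB      [-8]
PUSH -7  [-8, -7]
MUL      [56]
PUSH 10  [56, 10]

[56, 10]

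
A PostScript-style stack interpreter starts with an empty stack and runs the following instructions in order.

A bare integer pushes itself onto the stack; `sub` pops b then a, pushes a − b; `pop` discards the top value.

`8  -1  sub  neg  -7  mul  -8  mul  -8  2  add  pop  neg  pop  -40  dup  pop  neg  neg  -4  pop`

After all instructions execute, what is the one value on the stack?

-40

8   → 8
-1  → 8 -1
sub → 9
neg → -9
-7  → -9 -7
mul → 63
-8  → 63 -8
mul → -504
-8  → -504 -8
2   → -504 -8 2
add → -504 -6
pop → -504
neg → 504
pop → (empty)
-40 → -40
dup → -40 -40
pop → -40
neg → 40
neg → -40
-4  → -40 -4
pop → -40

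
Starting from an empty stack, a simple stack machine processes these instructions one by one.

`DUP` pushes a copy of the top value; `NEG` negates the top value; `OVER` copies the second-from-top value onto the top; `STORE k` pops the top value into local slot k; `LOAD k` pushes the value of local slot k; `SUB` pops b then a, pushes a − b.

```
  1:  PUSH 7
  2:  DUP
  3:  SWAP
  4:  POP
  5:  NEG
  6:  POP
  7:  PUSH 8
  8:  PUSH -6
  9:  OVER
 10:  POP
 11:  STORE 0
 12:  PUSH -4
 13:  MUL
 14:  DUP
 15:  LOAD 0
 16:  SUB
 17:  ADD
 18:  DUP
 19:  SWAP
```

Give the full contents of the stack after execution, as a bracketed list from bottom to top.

PUSH 7   [7]
DUP      [7, 7]
SWAP     [7, 7]
POP      [7]
NEG      [-7]
POP      []
PUSH 8   [8]
PUSH -6  [8, -6]
OVER     [8, -6, 8]
POP      [8, -6]
STORE 0  [8]
PUSH -4  [8, -4]
MUL      [-32]
DUP      [-32, -32]
LOAD 0   [-32, -32, -6]
SUB      [-32, -26]
ADD      [-58]
DUP      [-58, -58]
SWAP     [-58, -58]

[-58, -58]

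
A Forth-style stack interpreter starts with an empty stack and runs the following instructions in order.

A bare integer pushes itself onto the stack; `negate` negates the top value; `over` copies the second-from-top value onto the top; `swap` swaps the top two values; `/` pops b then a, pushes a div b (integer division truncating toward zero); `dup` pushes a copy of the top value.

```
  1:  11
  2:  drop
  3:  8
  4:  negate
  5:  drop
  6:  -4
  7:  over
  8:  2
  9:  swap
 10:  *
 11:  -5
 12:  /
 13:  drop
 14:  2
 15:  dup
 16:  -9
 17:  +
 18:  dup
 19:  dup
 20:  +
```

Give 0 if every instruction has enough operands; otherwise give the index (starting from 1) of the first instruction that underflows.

7

11     → [11]
drop   → []
8      → [8]
negate → [-8]
drop   → []
-4     → [-4]
over  — needs 2 operands, stack has 1 → underflow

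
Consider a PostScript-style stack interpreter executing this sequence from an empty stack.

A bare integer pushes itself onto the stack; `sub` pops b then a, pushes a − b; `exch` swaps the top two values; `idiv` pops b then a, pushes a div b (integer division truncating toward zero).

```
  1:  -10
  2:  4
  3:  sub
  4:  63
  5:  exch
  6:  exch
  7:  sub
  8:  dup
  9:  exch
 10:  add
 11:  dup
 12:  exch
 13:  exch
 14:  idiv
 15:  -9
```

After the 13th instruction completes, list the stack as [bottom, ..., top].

[-154, -154]

-10  : [-10]
4    : [-10, 4]
sub  : [-14]
63   : [-14, 63]
exch : [63, -14]
exch : [-14, 63]
sub  : [-77]
dup  : [-77, -77]
exch : [-77, -77]
add  : [-154]
dup  : [-154, -154]
exch : [-154, -154]
exch : [-154, -154]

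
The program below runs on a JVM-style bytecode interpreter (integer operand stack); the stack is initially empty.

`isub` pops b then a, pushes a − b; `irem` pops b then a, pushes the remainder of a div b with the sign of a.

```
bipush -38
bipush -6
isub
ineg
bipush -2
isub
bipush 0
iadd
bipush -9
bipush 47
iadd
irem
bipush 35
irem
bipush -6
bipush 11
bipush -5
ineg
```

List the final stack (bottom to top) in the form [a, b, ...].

[34, -6, 11, 5]

bipush -38  [-38]
bipush -6   [-38, -6]
isub        [-32]
ineg        [32]
bipush -2   [32, -2]
isub        [34]
bipush 0    [34, 0]
iadd        [34]
bipush -9   [34, -9]
bipush 47   [34, -9, 47]
iadd        [34, 38]
irem        [34]
bipush 35   [34, 35]
irem        [34]
bipush -6   [34, -6]
bipush 11   [34, -6, 11]
bipush -5   [34, -6, 11, -5]
ineg        [34, -6, 11, 5]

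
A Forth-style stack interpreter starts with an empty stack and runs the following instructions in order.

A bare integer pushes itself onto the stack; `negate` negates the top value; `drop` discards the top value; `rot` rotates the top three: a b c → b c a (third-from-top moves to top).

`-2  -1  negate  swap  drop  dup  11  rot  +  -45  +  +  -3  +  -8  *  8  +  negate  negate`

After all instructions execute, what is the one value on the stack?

288

-2     : [-2]
-1     : [-2, -1]
negate : [-2, 1]
swap   : [1, -2]
drop   : [1]
dup    : [1, 1]
11     : [1, 1, 11]
rot    : [1, 11, 1]
+      : [1, 12]
-45    : [1, 12, -45]
+      : [1, -33]
+      : [-32]
-3     : [-32, -3]
+      : [-35]
-8     : [-35, -8]
*      : [280]
8      : [280, 8]
+      : [288]
negate : [-288]
negate : [288]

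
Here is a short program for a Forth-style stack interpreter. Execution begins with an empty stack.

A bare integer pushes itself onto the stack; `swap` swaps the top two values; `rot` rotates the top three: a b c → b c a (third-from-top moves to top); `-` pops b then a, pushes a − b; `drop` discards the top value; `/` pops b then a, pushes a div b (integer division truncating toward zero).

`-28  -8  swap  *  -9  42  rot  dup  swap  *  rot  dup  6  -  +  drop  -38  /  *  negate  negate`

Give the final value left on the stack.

-55440

-28    → -28
-8     → -28 -8
swap   → -8 -28
*      → 224
-9     → 224 -9
42     → 224 -9 42
rot    → -9 42 224
dup    → -9 42 224 224
swap   → -9 42 224 224
*      → -9 42 50176
rot    → 42 50176 -9
dup    → 42 50176 -9 -9
6      → 42 50176 -9 -9 6
-      → 42 50176 -9 -15
+      → 42 50176 -24
drop   → 42 50176
-38    → 42 50176 -38
/      → 42 -1320
*      → -55440
negate → 55440
negate → -55440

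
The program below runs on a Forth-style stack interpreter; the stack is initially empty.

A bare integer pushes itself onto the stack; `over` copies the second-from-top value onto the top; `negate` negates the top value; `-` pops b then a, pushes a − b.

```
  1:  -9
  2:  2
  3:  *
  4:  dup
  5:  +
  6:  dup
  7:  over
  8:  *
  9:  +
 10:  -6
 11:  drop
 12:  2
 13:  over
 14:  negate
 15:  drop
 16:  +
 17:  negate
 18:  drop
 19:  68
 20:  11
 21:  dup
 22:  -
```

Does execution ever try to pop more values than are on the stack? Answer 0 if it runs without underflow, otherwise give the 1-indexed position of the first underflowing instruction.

0

-9     → -9
2      → -9 2
*      → -18
dup    → -18 -18
+      → -36
dup    → -36 -36
over   → -36 -36 -36
*      → -36 1296
+      → 1260
-6     → 1260 -6
drop   → 1260
2      → 1260 2
over   → 1260 2 1260
negate → 1260 2 -1260
drop   → 1260 2
+      → 1262
negate → -1262
drop   → (empty)
68     → 68
11     → 68 11
dup    → 68 11 11
-      → 68 0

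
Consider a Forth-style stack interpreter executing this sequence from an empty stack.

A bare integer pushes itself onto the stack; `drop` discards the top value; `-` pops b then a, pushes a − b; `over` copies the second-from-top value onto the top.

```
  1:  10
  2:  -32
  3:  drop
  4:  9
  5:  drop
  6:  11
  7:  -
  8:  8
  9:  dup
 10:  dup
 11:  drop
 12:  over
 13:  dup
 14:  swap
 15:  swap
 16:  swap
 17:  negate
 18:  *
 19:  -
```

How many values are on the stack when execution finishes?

3

10     : 10
-32    : 10 -32
drop   : 10
9      : 10 9
drop   : 10
11     : 10 11
-      : -1
8      : -1 8
dup    : -1 8 8
dup    : -1 8 8 8
drop   : -1 8 8
over   : -1 8 8 8
dup    : -1 8 8 8 8
swap   : -1 8 8 8 8
swap   : -1 8 8 8 8
swap   : -1 8 8 8 8
negate : -1 8 8 8 -8
*      : -1 8 8 -64
-      : -1 8 72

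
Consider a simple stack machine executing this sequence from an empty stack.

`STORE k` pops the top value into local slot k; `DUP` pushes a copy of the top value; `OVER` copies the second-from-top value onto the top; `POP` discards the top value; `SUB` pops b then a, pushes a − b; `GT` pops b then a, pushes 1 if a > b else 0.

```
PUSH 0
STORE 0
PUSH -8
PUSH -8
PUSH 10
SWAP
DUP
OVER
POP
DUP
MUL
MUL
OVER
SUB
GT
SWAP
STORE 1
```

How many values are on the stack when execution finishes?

PUSH 0   [0]
STORE 0  []
PUSH -8  [-8]
PUSH -8  [-8, -8]
PUSH 10  [-8, -8, 10]
SWAP     [-8, 10, -8]
DUP      [-8, 10, -8, -8]
OVER     [-8, 10, -8, -8, -8]
POP      [-8, 10, -8, -8]
DUP      [-8, 10, -8, -8, -8]
MUL      [-8, 10, -8, 64]
MUL      [-8, 10, -512]
OVER     [-8, 10, -512, 10]
SUB      [-8, 10, -522]
GT       [-8, 1]
SWAP     [1, -8]
STORE 1  [1]

1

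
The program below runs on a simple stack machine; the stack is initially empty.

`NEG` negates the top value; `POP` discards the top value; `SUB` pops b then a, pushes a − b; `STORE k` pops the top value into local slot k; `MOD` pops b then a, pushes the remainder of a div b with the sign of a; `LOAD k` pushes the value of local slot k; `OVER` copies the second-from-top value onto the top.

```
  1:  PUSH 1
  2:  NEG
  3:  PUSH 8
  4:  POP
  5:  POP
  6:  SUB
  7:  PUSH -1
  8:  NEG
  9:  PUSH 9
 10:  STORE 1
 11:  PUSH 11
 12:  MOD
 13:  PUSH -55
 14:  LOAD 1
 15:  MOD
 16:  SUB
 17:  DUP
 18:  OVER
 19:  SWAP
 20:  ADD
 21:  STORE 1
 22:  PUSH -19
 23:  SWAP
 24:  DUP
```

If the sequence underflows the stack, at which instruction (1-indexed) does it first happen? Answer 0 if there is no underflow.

PUSH 1  1
NEG     -1
PUSH 8  -1 8
POP     -1
POP     (empty)
SUB  — needs 2 operands, stack has 0 → underflow

6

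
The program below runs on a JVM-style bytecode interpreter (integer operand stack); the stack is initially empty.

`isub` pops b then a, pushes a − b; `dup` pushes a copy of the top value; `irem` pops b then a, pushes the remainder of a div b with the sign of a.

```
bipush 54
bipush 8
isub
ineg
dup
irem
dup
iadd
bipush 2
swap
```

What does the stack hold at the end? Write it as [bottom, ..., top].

[2, 0]

bipush 54  54
bipush 8   54 8
isub       46
ineg       -46
dup        -46 -46
irem       0
dup        0 0
iadd       0
bipush 2   0 2
swap       2 0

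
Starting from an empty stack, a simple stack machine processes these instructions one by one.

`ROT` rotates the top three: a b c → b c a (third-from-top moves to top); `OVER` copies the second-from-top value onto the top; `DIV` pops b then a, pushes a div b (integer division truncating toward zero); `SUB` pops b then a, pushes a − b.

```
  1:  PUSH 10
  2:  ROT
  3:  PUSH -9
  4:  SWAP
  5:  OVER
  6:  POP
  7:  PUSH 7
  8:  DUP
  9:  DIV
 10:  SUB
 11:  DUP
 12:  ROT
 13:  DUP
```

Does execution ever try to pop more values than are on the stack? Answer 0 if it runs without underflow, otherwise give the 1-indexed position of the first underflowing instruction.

2

PUSH 10 -> 10
ROT  — needs 3 operands, stack has 1 → underflow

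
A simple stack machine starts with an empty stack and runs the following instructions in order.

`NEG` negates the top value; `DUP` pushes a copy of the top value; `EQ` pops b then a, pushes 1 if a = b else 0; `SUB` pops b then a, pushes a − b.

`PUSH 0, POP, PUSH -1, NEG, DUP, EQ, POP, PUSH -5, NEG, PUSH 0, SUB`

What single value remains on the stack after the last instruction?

PUSH 0  -> [0]
POP     -> []
PUSH -1 -> [-1]
NEG     -> [1]
DUP     -> [1, 1]
EQ      -> [1]
POP     -> []
PUSH -5 -> [-5]
NEG     -> [5]
PUSH 0  -> [5, 0]
SUB     -> [5]

5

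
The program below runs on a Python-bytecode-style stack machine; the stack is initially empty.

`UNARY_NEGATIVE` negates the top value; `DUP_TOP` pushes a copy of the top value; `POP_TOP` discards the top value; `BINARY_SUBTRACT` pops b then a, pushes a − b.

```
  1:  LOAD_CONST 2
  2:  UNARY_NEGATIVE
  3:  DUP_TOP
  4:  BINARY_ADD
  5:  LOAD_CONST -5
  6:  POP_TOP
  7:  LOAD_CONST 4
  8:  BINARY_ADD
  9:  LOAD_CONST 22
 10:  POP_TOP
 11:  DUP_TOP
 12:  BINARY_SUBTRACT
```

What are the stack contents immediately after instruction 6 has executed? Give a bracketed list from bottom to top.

[-4]

LOAD_CONST 2   -> [2]
UNARY_NEGATIVE -> [-2]
DUP_TOP        -> [-2, -2]
BINARY_ADD     -> [-4]
LOAD_CONST -5  -> [-4, -5]
POP_TOP        -> [-4]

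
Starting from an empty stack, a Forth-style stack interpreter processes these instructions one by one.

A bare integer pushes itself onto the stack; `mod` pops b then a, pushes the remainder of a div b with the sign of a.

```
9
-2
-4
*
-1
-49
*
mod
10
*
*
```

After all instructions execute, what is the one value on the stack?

9   -> [9]
-2  -> [9, -2]
-4  -> [9, -2, -4]
*   -> [9, 8]
-1  -> [9, 8, -1]
-49 -> [9, 8, -1, -49]
*   -> [9, 8, 49]
mod -> [9, 8]
10  -> [9, 8, 10]
*   -> [9, 80]
*   -> [720]

720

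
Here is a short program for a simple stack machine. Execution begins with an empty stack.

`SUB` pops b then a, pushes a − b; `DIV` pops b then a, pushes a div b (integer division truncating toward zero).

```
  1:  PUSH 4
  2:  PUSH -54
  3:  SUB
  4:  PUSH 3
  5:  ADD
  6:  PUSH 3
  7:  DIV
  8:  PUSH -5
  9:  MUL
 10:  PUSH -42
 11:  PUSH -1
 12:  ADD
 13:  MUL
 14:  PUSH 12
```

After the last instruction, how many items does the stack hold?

2

PUSH 4   → [4]
PUSH -54 → [4, -54]
SUB      → [58]
PUSH 3   → [58, 3]
ADD      → [61]
PUSH 3   → [61, 3]
DIV      → [20]
PUSH -5  → [20, -5]
MUL      → [-100]
PUSH -42 → [-100, -42]
PUSH -1  → [-100, -42, -1]
ADD      → [-100, -43]
MUL      → [4300]
PUSH 12  → [4300, 12]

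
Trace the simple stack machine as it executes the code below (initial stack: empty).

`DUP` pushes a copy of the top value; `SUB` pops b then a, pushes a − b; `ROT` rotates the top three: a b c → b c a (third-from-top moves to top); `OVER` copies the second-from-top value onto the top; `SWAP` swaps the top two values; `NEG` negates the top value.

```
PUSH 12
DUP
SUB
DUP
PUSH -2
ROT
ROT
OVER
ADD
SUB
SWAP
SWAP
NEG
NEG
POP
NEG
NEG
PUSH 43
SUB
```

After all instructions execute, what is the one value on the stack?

-45

PUSH 12 : 12
DUP     : 12 12
SUB     : 0
DUP     : 0 0
PUSH -2 : 0 0 -2
ROT     : 0 -2 0
ROT     : -2 0 0
OVER    : -2 0 0 0
ADD     : -2 0 0
SUB     : -2 0
SWAP    : 0 -2
SWAP    : -2 0
NEG     : -2 0
NEG     : -2 0
POP     : -2
NEG     : 2
NEG     : -2
PUSH 43 : -2 43
SUB     : -45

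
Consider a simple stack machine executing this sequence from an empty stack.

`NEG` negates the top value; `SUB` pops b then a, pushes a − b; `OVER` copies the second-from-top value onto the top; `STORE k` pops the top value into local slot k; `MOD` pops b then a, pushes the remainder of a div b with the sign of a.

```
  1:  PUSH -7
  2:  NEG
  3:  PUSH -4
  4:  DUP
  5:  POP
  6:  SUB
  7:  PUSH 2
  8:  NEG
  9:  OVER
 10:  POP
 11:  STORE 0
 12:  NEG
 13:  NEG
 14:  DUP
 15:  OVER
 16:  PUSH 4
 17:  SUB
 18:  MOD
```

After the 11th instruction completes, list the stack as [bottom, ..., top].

PUSH -7 : -7
NEG     : 7
PUSH -4 : 7 -4
DUP     : 7 -4 -4
POP     : 7 -4
SUB     : 11
PUSH 2  : 11 2
NEG     : 11 -2
OVER    : 11 -2 11
POP     : 11 -2
STORE 0 : 11

[11]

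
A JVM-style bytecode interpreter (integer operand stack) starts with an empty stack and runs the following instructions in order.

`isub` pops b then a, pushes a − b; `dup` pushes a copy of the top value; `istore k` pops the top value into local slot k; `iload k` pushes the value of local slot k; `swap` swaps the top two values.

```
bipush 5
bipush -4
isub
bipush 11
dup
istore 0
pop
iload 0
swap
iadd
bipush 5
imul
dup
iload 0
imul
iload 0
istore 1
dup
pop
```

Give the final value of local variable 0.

bipush 5   [5]
bipush -4  [5, -4]
isub       [9]
bipush 11  [9, 11]
dup        [9, 11, 11]
istore 0   [9, 11]
pop        [9]
iload 0    [9, 11]
swap       [11, 9]
iadd       [20]
bipush 5   [20, 5]
imul       [100]
dup        [100, 100]
iload 0    [100, 100, 11]
imul       [100, 1100]
iload 0    [100, 1100, 11]
istore 1   [100, 1100]
dup        [100, 1100, 1100]
pop        [100, 1100]

11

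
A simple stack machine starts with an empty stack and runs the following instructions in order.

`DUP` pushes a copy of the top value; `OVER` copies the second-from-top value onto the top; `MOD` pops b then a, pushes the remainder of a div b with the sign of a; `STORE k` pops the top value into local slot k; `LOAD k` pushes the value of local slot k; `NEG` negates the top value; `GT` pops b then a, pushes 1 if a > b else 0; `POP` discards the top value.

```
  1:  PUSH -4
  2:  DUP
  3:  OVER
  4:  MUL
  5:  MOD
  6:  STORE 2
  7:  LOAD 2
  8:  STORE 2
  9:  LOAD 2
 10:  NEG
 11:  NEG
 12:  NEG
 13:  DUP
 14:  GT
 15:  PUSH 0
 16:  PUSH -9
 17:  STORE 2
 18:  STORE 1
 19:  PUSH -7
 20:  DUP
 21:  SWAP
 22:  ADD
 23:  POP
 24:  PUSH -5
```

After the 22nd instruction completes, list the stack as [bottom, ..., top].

PUSH -4  [-4]
DUP      [-4, -4]
OVER     [-4, -4, -4]
MUL      [-4, 16]
MOD      [-4]
STORE 2  []
LOAD 2   [-4]
STORE 2  []
LOAD 2   [-4]
NEG      [4]
NEG      [-4]
NEG      [4]
DUP      [4, 4]
GT       [0]
PUSH 0   [0, 0]
PUSH -9  [0, 0, -9]
STORE 2  [0, 0]
STORE 1  [0]
PUSH -7  [0, -7]
DUP      [0, -7, -7]
SWAP     [0, -7, -7]
ADD      [0, -14]

[0, -14]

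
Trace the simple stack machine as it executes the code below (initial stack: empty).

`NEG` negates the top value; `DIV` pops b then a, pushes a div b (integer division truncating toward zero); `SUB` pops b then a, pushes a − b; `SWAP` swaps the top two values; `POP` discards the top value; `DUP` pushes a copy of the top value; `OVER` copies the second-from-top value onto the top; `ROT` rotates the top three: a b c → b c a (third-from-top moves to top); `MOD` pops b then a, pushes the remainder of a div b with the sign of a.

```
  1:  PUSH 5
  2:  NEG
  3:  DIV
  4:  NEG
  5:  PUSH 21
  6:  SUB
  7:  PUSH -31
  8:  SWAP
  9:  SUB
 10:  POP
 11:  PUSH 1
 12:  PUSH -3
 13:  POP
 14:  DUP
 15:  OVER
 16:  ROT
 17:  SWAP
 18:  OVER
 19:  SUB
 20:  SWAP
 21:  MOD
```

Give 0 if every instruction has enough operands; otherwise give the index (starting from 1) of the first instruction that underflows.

3

PUSH 5 -> [5]
NEG    -> [-5]
DIV  — needs 2 operands, stack has 1 → underflow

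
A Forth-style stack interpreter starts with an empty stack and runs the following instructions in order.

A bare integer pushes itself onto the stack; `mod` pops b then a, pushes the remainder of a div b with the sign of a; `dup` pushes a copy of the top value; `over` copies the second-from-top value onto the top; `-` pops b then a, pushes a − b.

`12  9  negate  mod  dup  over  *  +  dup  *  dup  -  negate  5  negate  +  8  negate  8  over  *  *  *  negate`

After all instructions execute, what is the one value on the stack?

12      [12]
9       [12, 9]
negate  [12, -9]
mod     [3]
dup     [3, 3]
over    [3, 3, 3]
*       [3, 9]
+       [12]
dup     [12, 12]
*       [144]
dup     [144, 144]
-       [0]
negate  [0]
5       [0, 5]
negate  [0, -5]
+       [-5]
8       [-5, 8]
negate  [-5, -8]
8       [-5, -8, 8]
over    [-5, -8, 8, -8]
*       [-5, -8, -64]
*       [-5, 512]
*       [-2560]
negate  [2560]

2560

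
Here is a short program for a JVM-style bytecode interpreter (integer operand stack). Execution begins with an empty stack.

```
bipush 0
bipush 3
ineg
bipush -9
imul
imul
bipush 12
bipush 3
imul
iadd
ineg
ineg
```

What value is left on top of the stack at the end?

36

bipush 0   0
bipush 3   0 3
ineg       0 -3
bipush -9  0 -3 -9
imul       0 27
imul       0
bipush 12  0 12
bipush 3   0 12 3
imul       0 36
iadd       36
ineg       -36
ineg       36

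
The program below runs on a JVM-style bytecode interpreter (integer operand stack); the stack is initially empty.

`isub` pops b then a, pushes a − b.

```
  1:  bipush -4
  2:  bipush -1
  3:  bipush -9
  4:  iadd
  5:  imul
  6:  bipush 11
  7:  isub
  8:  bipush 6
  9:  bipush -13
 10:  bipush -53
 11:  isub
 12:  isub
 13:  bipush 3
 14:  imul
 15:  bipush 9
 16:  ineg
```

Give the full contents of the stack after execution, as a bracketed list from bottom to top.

[29, -102, -9]

bipush -4   -4
bipush -1   -4 -1
bipush -9   -4 -1 -9
iadd        -4 -10
imul        40
bipush 11   40 11
isub        29
bipush 6    29 6
bipush -13  29 6 -13
bipush -53  29 6 -13 -53
isub        29 6 40
isub        29 -34
bipush 3    29 -34 3
imul        29 -102
bipush 9    29 -102 9
ineg        29 -102 -9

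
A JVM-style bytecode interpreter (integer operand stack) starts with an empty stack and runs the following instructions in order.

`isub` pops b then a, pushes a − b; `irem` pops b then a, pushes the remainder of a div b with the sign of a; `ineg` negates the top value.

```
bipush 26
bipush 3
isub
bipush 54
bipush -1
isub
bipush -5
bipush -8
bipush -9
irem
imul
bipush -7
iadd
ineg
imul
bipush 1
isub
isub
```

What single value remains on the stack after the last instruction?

1839

bipush 26 -> [26]
bipush 3  -> [26, 3]
isub      -> [23]
bipush 54 -> [23, 54]
bipush -1 -> [23, 54, -1]
isub      -> [23, 55]
bipush -5 -> [23, 55, -5]
bipush -8 -> [23, 55, -5, -8]
bipush -9 -> [23, 55, -5, -8, -9]
irem      -> [23, 55, -5, -8]
imul      -> [23, 55, 40]
bipush -7 -> [23, 55, 40, -7]
iadd      -> [23, 55, 33]
ineg      -> [23, 55, -33]
imul      -> [23, -1815]
bipush 1  -> [23, -1815, 1]
isub      -> [23, -1816]
isub      -> [1839]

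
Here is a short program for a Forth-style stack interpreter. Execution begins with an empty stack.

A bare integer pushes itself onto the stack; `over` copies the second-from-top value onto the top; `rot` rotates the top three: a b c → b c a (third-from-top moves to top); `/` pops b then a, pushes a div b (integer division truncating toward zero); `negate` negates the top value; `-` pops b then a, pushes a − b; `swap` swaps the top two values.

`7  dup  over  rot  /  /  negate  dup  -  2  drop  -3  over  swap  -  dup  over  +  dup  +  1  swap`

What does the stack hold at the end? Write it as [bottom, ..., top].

[0, 3, 1, 12]

7      -> 7
dup    -> 7 7
over   -> 7 7 7
rot    -> 7 7 7
/      -> 7 1
/      -> 7
negate -> -7
dup    -> -7 -7
-      -> 0
2      -> 0 2
drop   -> 0
-3     -> 0 -3
over   -> 0 -3 0
swap   -> 0 0 -3
-      -> 0 3
dup    -> 0 3 3
over   -> 0 3 3 3
+      -> 0 3 6
dup    -> 0 3 6 6
+      -> 0 3 12
1      -> 0 3 12 1
swap   -> 0 3 1 12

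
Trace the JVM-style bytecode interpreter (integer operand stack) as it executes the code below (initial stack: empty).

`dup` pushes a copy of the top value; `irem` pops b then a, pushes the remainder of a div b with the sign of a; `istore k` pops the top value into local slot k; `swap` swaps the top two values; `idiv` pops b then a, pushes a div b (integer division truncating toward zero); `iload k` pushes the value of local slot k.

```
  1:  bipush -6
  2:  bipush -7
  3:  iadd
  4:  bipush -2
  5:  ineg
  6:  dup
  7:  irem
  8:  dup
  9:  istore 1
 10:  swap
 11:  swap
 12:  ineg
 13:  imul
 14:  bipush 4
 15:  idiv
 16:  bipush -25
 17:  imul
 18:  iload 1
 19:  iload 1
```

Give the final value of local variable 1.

0

bipush -6   -6
bipush -7   -6 -7
iadd        -13
bipush -2   -13 -2
ineg        -13 2
dup         -13 2 2
irem        -13 0
dup         -13 0 0
istore 1    -13 0
swap        0 -13
swap        -13 0
ineg        -13 0
imul        0
bipush 4    0 4
idiv        0
bipush -25  0 -25
imul        0
iload 1     0 0
iload 1     0 0 0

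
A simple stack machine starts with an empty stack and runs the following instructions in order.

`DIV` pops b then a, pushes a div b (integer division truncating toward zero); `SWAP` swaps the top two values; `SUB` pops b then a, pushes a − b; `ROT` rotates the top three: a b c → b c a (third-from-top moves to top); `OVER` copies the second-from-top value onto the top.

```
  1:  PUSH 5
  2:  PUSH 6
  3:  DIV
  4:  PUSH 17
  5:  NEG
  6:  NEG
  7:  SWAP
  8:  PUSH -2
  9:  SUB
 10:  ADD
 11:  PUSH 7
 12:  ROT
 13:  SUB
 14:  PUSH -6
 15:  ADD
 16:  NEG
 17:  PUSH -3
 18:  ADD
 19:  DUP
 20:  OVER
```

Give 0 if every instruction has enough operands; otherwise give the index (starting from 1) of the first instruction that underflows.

PUSH 5  -> [5]
PUSH 6  -> [5, 6]
DIV     -> [0]
PUSH 17 -> [0, 17]
NEG     -> [0, -17]
NEG     -> [0, 17]
SWAP    -> [17, 0]
PUSH -2 -> [17, 0, -2]
SUB     -> [17, 2]
ADD     -> [19]
PUSH 7  -> [19, 7]
ROT  — needs 3 operands, stack has 2 → underflow

12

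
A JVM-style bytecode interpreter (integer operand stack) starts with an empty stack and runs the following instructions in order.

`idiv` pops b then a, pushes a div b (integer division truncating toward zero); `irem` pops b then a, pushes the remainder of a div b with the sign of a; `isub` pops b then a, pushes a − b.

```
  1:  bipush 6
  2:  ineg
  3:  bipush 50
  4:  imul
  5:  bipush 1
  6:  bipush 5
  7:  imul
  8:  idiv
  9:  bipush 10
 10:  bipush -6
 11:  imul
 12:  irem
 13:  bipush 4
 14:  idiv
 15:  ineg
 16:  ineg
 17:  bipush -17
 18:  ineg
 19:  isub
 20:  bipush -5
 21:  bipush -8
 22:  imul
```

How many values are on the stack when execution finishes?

2

bipush 6   -> 6
ineg       -> -6
bipush 50  -> -6 50
imul       -> -300
bipush 1   -> -300 1
bipush 5   -> -300 1 5
imul       -> -300 5
idiv       -> -60
bipush 10  -> -60 10
bipush -6  -> -60 10 -6
imul       -> -60 -60
irem       -> 0
bipush 4   -> 0 4
idiv       -> 0
ineg       -> 0
ineg       -> 0
bipush -17 -> 0 -17
ineg       -> 0 17
isub       -> -17
bipush -5  -> -17 -5
bipush -8  -> -17 -5 -8
imul       -> -17 40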